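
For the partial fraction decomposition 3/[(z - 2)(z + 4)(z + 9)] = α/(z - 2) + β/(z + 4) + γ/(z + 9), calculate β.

Cover-up at z = -4: β = 3/[(-4 - 2)(-4 + 9)] = 3/[(-6)(5)] = -3/30 = -1/10


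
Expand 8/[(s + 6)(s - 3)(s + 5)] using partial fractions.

Using cover-up method: P = 8/9, Q = 1/9, R = -1
Result: (8/9)/(s + 6) + (1/9)/(s - 3) - 1/(s + 5)


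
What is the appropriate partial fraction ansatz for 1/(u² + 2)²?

Repeated quadratic factor: (Au + B)/(u² + 2) + (Cu + D)/(u² + 2)²


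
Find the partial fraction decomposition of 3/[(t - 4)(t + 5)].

3/(t - 4)(t + 5) = A/(t - 4) + B/(t + 5). A = 3/(4 + 5) = 1/3, B = 3/(-5 - 4) = -1/3
Result: (1/3)/(t - 4) - (1/3)/(t + 5)


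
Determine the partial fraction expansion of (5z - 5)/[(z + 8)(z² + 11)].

At z=-8: A = (5·(-8) - 5)/((-8)² + 11) = -3/5. B = -A = 3/5, C = 5 - (-8)·A = 1/5
Result: (-3/5)/(z + 8) + ((3/5)z + 1/5)/(z² + 11)


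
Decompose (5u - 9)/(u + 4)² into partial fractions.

(5u - 9) = P(u + 4) + Q. At u = -4: Q = 5·(-4) - 9 = -29. Coeff of u: P = 5
Result: 5/(u + 4) - 29/(u + 4)²


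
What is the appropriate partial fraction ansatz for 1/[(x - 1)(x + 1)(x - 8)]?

Three distinct linear factors: A/(x - 1) + B/(x + 1) + C/(x - 8)


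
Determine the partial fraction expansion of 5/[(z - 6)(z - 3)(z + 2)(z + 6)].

Using Heaviside cover-up: (5/288)/(z - 6) - (1/27)/(z - 3) + (1/32)/(z + 2) - (5/432)/(z + 6)


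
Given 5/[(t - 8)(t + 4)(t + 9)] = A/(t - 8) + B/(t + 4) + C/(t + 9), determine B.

Cover-up at t = -4: B = 5/[(-4 - 8)(-4 + 9)] = 5/[(-12)(5)] = -5/60 = -1/12


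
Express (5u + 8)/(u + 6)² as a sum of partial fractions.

(5u + 8) = P(u + 6) + Q. At u = -6: Q = 5·(-6) + 8 = -22. Coeff of u: P = 5
Result: 5/(u + 6) - 22/(u + 6)²


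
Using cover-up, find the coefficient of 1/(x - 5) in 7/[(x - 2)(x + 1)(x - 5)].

Cover (x - 5), set x=5: 7/[(5 - 2)(5 + 1)] = 7/18


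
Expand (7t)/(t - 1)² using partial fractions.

(7t) = α(t - 1) + β. At t = 1: β = 7·1 + 0 = 7. Coeff of t: α = 7
Result: 7/(t - 1) + 7/(t - 1)²


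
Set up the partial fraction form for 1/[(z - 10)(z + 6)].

Distinct linear factors: α/(z - 10) + β/(z + 6)


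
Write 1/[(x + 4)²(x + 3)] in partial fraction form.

Cover-up at x=-3: C = 1/(-3 + 4)² = 1. Cover-up at x=-4: B = 1/(-4 + 3) = -1. Comparing x² coeff: A = -C = -1
Result: -1/(x + 4) - 1/(x + 4)² + 1/(x + 3)


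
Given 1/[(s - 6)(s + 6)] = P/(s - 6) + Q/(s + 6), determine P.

Cover-up at s = 6: P = 1/(6 + 6) = 1/12


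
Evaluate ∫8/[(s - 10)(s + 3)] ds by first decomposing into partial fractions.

Decompose: 8/[(s - 10)(s + 3)] = (8/13)/(s - 10) - (8/13)/(s + 3). Integrate each term: (8/13) ln|(s - 10)| - (8/13) ln|(s + 3)| + C


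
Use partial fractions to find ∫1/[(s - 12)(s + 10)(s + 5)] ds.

Cover-up: α = 1/374, β = 1/110, γ = -1/85. Decomposition: (1/374)/(s - 12) + (1/110)/(s + 10) - (1/85)/(s + 5). Integrate each term: (1/374) ln|(s - 12)| + (1/110) ln|(s + 10)| - (1/85) ln|(s + 5)| + C


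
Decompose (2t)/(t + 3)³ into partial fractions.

(2t) = A(t + 3)² + B(t + 3) + C. At t = -3: C = 2·(-3) + 0 = -6. Coefficients: A = 0, B = 2
Result: 2/(t + 3)² - 6/(t + 3)³


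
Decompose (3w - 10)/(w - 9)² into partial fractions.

(3w - 10) = A(w - 9) + B. At w = 9: B = 3·9 - 10 = 17. Coeff of w: A = 3
Result: 3/(w - 9) + 17/(w - 9)²


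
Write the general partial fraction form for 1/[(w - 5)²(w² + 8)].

Repeated linear + quadratic: A/(w - 5) + B/(w - 5)² + (Cw + D)/(w² + 8)


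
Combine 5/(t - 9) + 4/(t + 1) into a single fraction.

Common denominator (t - 9)(t + 1). Numerator: 5(t + 1) + 4(t - 9) = (5t + 5) + (4t - 36) = 9t - 31
Result: (9t - 31)/[(t - 9)(t + 1)]


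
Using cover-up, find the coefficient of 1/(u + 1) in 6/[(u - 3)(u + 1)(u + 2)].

Cover (u + 1), set u=-1: 6/[(-1 - 3)(-1 + 2)] = -3/2


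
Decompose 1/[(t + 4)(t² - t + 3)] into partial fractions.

Cover-up at t = -4: P = 1/((-4)² - 1·(-4) + 3) = 1/23. Then Q = -P = -1/23, R = -P·(-1 - 4) = 5/23
Result: (1/23)/(t + 4) - ((1/23)t - 5/23)/(t² - t + 3)


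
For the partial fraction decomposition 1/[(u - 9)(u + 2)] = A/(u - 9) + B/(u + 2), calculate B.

Cover-up at u = -2: B = 1/(-2 - 9) = -1/11


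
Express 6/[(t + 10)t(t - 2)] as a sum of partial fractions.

Using cover-up method: A = 1/20, B = -3/10, C = 1/4
Result: (1/20)/(t + 10) - (3/10)/t + (1/4)/(t - 2)


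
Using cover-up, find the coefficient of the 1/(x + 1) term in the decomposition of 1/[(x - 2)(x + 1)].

Cover (x + 1), set x=-1: 1/((x - 2) at x=-1) = 1/(-3) = -1/3


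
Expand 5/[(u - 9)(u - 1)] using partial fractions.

5/(u - 9)(u - 1) = α/(u - 9) + β/(u - 1). α = 5/(9 - 1) = 5/8, β = 5/(1 - 9) = -5/8
Result: (5/8)/(u - 9) - (5/8)/(u - 1)


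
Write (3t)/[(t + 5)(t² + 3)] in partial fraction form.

At t=-5: A = (3·(-5) + 0)/((-5)² + 3) = -15/28. B = -A = 15/28, C = 3 - (-5)·A = 9/28
Result: (-15/28)/(t + 5) + ((15/28)t + 9/28)/(t² + 3)


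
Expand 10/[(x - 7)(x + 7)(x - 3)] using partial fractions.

Using cover-up method: P = 5/28, Q = 1/14, R = -1/4
Result: (5/28)/(x - 7) + (1/14)/(x + 7) - (1/4)/(x - 3)


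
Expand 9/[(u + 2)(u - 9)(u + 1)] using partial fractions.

Using cover-up method: A = 9/11, B = 9/110, C = -9/10
Result: (9/11)/(u + 2) + (9/110)/(u - 9) - (9/10)/(u + 1)


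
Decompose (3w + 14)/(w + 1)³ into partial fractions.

(3w + 14) = α(w + 1)² + β(w + 1) + γ. At w = -1: γ = 3·(-1) + 14 = 11. Coefficients: α = 0, β = 3
Result: 3/(w + 1)² + 11/(w + 1)³


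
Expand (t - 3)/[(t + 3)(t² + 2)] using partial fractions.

At t=-3: A = (1·(-3) - 3)/((-3)² + 2) = -6/11. B = -A = 6/11, C = 1 - (-3)·A = -7/11
Result: (-6/11)/(t + 3) + ((6/11)t - 7/11)/(t² + 2)


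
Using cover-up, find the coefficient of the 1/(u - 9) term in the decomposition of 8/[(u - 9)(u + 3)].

Cover (u - 9), set u=9: 8/((u + 3) at u=9) = 8/(12) = 2/3


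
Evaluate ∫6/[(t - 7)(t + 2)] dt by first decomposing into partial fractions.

Decompose: 6/[(t - 7)(t + 2)] = (2/3)/(t - 7) - (2/3)/(t + 2). Integrate each term: (2/3) ln|(t - 7)| - (2/3) ln|(t + 2)| + C


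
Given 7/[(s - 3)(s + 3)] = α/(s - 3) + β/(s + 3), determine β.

Cover-up at s = -3: β = 7/(-3 - 3) = -7/6


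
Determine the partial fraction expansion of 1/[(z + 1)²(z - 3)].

Cover-up at z=3: R = 1/(3 + 1)² = 1/16. Cover-up at z=-1: Q = 1/(-1 - 3) = -1/4. Comparing z² coeff: P = -R = -1/16
Result: (-1/16)/(z + 1) - (1/4)/(z + 1)² + (1/16)/(z - 3)


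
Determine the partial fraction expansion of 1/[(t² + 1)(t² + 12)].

Coefficient matching gives A = C = 0, B = 1/(12-1) = 1/11, D = -B = -1/11
Result: (1/11)/(t² + 1) - (1/11)/(t² + 12)


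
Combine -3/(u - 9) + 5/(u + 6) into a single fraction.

Common denominator (u - 9)(u + 6). Numerator: -3(u + 6) + 5(u - 9) = (-3u - 18) + (5u - 45) = 2u - 63
Result: (2u - 63)/[(u - 9)(u + 6)]


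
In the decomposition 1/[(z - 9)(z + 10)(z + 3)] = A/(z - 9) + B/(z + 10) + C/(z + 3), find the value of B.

Cover-up at z = -10: B = 1/[(-10 - 9)(-10 + 3)] = 1/[(-19)(-7)] = 1/133


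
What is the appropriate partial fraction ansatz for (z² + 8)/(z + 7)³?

Repeated linear factor (power 3): A/(z + 7) + B/(z + 7)² + C/(z + 7)³


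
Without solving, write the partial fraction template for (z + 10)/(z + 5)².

Repeated linear factor: α/(z + 5) + β/(z + 5)²


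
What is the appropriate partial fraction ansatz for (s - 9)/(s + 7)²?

Repeated linear factor: P/(s + 7) + Q/(s + 7)²


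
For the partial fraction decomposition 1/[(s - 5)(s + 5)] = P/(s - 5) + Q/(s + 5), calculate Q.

Cover-up at s = -5: Q = 1/(-5 - 5) = -1/10


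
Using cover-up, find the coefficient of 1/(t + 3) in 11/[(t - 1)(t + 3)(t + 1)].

Cover (t + 3), set t=-3: 11/[(-3 - 1)(-3 + 1)] = 11/8


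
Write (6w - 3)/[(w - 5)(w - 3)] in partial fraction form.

At w=5: α = (6·5 - 3)/(5 - 3) = 27/2. At w=3: β = (6·3 - 3)/(3 - 5) = -15/2
Result: (27/2)/(w - 5) - (15/2)/(w - 3)


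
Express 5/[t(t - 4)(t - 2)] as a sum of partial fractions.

Using cover-up method: α = 5/8, β = 5/8, γ = -5/4
Result: (5/8)/t + (5/8)/(t - 4) - (5/4)/(t - 2)


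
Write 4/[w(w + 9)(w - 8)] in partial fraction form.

Using cover-up method: A = -1/18, B = 4/153, C = 1/34
Result: (-1/18)/w + (4/153)/(w + 9) + (1/34)/(w - 8)


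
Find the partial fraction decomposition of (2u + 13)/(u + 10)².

(2u + 13) = P(u + 10) + Q. At u = -10: Q = 2·(-10) + 13 = -7. Coeff of u: P = 2
Result: 2/(u + 10) - 7/(u + 10)²


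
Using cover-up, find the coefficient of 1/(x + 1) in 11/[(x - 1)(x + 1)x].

Cover (x + 1), set x=-1: 11/[(-1 - 1)(-1 - 0)] = 11/2


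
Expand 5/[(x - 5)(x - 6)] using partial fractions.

5/(x - 5)(x - 6) = α/(x - 5) + β/(x - 6). α = 5/(5 - 6) = -5, β = 5/(6 - 5) = 5
Result: -5/(x - 5) + 5/(x - 6)


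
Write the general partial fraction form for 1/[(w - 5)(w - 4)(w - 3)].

Three distinct linear factors: α/(w - 5) + β/(w - 4) + γ/(w - 3)


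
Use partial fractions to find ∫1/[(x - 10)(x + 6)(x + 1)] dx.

Cover-up: A = 1/176, B = 1/80, C = -1/55. Decomposition: (1/176)/(x - 10) + (1/80)/(x + 6) - (1/55)/(x + 1). Integrate each term: (1/176) ln|(x - 10)| + (1/80) ln|(x + 6)| - (1/55) ln|(x + 1)| + C


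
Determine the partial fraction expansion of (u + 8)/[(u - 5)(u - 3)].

At u=5: P = (1·5 + 8)/(5 - 3) = 13/2. At u=3: Q = (1·3 + 8)/(3 - 5) = -11/2
Result: (13/2)/(u - 5) - (11/2)/(u - 3)


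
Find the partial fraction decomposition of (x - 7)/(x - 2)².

(x - 7) = P(x - 2) + Q. At x = 2: Q = 1·2 - 7 = -5. Coeff of x: P = 1
Result: 1/(x - 2) - 5/(x - 2)²


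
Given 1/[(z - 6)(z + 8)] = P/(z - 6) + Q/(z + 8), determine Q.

Cover-up at z = -8: Q = 1/(-8 - 6) = -1/14


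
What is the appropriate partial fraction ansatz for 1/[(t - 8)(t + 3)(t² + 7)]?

Two linear + quadratic: α/(t - 8) + β/(t + 3) + (γt + δ)/(t² + 7)


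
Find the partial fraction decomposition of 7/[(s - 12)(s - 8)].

7/(s - 12)(s - 8) = A/(s - 12) + B/(s - 8). A = 7/(12 - 8) = 7/4, B = 7/(8 - 12) = -7/4
Result: (7/4)/(s - 12) - (7/4)/(s - 8)


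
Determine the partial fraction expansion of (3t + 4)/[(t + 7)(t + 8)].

At t=-7: A = (3·(-7) + 4)/(-7 + 8) = -17. At t=-8: B = (3·(-8) + 4)/(-8 + 7) = 20
Result: -17/(t + 7) + 20/(t + 8)


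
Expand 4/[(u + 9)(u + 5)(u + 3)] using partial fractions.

Using cover-up method: A = 1/6, B = -1/2, C = 1/3
Result: (1/6)/(u + 9) - (1/2)/(u + 5) + (1/3)/(u + 3)


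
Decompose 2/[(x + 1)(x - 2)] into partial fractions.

2/(x + 1)(x - 2) = A/(x + 1) + B/(x - 2). A = 2/(-1 - 2) = -2/3, B = 2/(2 + 1) = 2/3
Result: (-2/3)/(x + 1) + (2/3)/(x - 2)


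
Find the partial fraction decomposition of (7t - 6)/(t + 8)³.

(7t - 6) = A(t + 8)² + B(t + 8) + C. At t = -8: C = 7·(-8) - 6 = -62. Coefficients: A = 0, B = 7
Result: 7/(t + 8)² - 62/(t + 8)³


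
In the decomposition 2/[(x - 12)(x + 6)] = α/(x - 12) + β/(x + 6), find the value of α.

Cover-up at x = 12: α = 2/(12 + 6) = 2/18 = 1/9


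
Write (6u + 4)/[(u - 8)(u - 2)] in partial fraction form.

At u=8: α = (6·8 + 4)/(8 - 2) = 26/3. At u=2: β = (6·2 + 4)/(2 - 8) = -8/3
Result: (26/3)/(u - 8) - (8/3)/(u - 2)


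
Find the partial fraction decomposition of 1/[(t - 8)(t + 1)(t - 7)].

Using cover-up method: A = 1/9, B = 1/72, C = -1/8
Result: (1/9)/(t - 8) + (1/72)/(t + 1) - (1/8)/(t - 7)


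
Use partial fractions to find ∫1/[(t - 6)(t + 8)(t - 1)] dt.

Cover-up: A = 1/70, B = 1/126, C = -1/45. Decomposition: (1/70)/(t - 6) + (1/126)/(t + 8) - (1/45)/(t - 1). Integrate each term: (1/70) ln|(t - 6)| + (1/126) ln|(t + 8)| - (1/45) ln|(t - 1)| + C


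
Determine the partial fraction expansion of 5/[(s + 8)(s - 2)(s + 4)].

Using cover-up method: A = 1/8, B = 1/12, C = -5/24
Result: (1/8)/(s + 8) + (1/12)/(s - 2) - (5/24)/(s + 4)


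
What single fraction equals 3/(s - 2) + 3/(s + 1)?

Common denominator (s - 2)(s + 1). Numerator: 3(s + 1) + 3(s - 2) = (3s + 3) + (3s - 6) = 6s - 3
Result: (6s - 3)/[(s - 2)(s + 1)]


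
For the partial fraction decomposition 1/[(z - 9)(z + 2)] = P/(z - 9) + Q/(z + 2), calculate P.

Cover-up at z = 9: P = 1/(9 + 2) = 1/11


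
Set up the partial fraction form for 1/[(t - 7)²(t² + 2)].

Repeated linear + quadratic: A/(t - 7) + B/(t - 7)² + (Ct + D)/(t² + 2)


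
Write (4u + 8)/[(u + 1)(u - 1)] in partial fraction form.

At u=-1: P = (4·(-1) + 8)/(-1 - 1) = -2. At u=1: Q = (4·1 + 8)/(1 + 1) = 6
Result: -2/(u + 1) + 6/(u - 1)


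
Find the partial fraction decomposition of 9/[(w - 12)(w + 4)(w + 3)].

Using cover-up method: P = 3/80, Q = 9/16, R = -3/5
Result: (3/80)/(w - 12) + (9/16)/(w + 4) - (3/5)/(w + 3)


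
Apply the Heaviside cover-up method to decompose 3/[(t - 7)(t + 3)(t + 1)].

Cover (t - 7), t=7: P = 3/[(7 + 3)(7 + 1)] = 3/80. Cover (t + 3), t=-3: Q = 3/[(-3 - 7)(-3 + 1)] = 3/20. Cover (t + 1), t=-1: R = 3/[(-1 - 7)(-1 + 3)] = -3/16.
Result: (3/80)/(t - 7) + (3/20)/(t + 3) - (3/16)/(t + 1)


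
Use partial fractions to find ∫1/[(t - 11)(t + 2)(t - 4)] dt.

Cover-up: P = 1/91, Q = 1/78, R = -1/42. Decomposition: (1/91)/(t - 11) + (1/78)/(t + 2) - (1/42)/(t - 4). Integrate each term: (1/91) ln|(t - 11)| + (1/78) ln|(t + 2)| - (1/42) ln|(t - 4)| + C


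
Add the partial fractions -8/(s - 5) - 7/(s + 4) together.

Common denominator (s - 5)(s + 4). Numerator: -8(s + 4) - 7(s - 5) = (-8s - 32) - (7s - 35) = -15s + 3
Result: (-15s + 3)/[(s - 5)(s + 4)]


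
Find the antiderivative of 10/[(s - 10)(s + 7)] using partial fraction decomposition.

Decompose: 10/[(s - 10)(s + 7)] = (10/17)/(s - 10) - (10/17)/(s + 7). Integrate each term: (10/17) ln|(s - 10)| - (10/17) ln|(s + 7)| + C


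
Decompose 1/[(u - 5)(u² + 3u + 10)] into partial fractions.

Cover-up at u = 5: P = 1/(5² + 3·5 + 10) = 1/50. Then Q = -P = -1/50, R = -P·(3 + 5) = -4/25
Result: (1/50)/(u - 5) - ((1/50)u + 4/25)/(u² + 3u + 10)


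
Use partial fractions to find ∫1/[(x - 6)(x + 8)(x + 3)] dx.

Cover-up: P = 1/126, Q = 1/70, R = -1/45. Decomposition: (1/126)/(x - 6) + (1/70)/(x + 8) - (1/45)/(x + 3). Integrate each term: (1/126) ln|(x - 6)| + (1/70) ln|(x + 8)| - (1/45) ln|(x + 3)| + C


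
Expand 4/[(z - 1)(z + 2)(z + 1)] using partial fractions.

Using cover-up method: A = 2/3, B = 4/3, C = -2
Result: (2/3)/(z - 1) + (4/3)/(z + 2) - 2/(z + 1)


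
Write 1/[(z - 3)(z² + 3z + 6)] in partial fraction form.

Cover-up at z = 3: P = 1/(3² + 3·3 + 6) = 1/24. Then Q = -P = -1/24, R = -P·(3 + 3) = -1/4
Result: (1/24)/(z - 3) - ((1/24)z + 1/4)/(z² + 3z + 6)


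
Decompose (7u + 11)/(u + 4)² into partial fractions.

(7u + 11) = α(u + 4) + β. At u = -4: β = 7·(-4) + 11 = -17. Coeff of u: α = 7
Result: 7/(u + 4) - 17/(u + 4)²


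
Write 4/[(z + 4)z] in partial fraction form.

4/(z + 4)z = A/(z + 4) + B/z. A = 4/(-4 - 0) = -1, B = 4/(0 + 4) = 1
Result: -1/(z + 4) + 1/z


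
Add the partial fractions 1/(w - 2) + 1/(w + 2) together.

Common denominator (w - 2)(w + 2). Numerator: 1(w + 2) + 1(w - 2) = (w + 2) + (w - 2) = 2w
Result: (2w)/[(w - 2)(w + 2)]


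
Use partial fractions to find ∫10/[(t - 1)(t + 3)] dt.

Decompose: 10/[(t - 1)(t + 3)] = (5/2)/(t - 1) - (5/2)/(t + 3). Integrate each term: (5/2) ln|(t - 1)| - (5/2) ln|(t + 3)| + C


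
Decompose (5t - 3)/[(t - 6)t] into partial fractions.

At t=6: α = (5·6 - 3)/(6 - 0) = 9/2. At t=0: β = (5·0 - 3)/(0 - 6) = 1/2
Result: (9/2)/(t - 6) + (1/2)/t


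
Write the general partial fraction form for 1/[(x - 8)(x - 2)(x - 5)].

Three distinct linear factors: α/(x - 8) + β/(x - 2) + γ/(x - 5)


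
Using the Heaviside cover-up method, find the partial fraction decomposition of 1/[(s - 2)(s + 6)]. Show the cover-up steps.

Cover (s - 2): set s=2, get P = 1/(2 + 6) = 1/8. Cover (s + 6): set s=-6, get Q = 1/(-6 - 2) = -1/8.
Result: (1/8)/(s - 2) - (1/8)/(s + 6)


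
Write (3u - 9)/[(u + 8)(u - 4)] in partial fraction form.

At u=-8: α = (3·(-8) - 9)/(-8 - 4) = 11/4. At u=4: β = (3·4 - 9)/(4 + 8) = 1/4
Result: (11/4)/(u + 8) + (1/4)/(u - 4)


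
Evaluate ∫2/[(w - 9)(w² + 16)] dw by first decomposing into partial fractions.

Cover-up at w=9: A = 2/(9²+16) = 2/97. Coeff matching: B = -2/97, C = -18/97. Decomposition: (2/97)/(w - 9) - ((2/97)w + 18/97)/(w² + 16). Integrate: linear → ln, quadratic → (1/2)ln + arctan: (2/97) ln|(w - 9)| - (1/97) ln(w² + 16) - (9/194) arctan(w/4) + C


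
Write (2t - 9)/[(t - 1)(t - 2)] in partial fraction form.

At t=1: α = (2·1 - 9)/(1 - 2) = 7. At t=2: β = (2·2 - 9)/(2 - 1) = -5
Result: 7/(t - 1) - 5/(t - 2)


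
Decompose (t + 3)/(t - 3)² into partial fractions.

(t + 3) = P(t - 3) + Q. At t = 3: Q = 1·3 + 3 = 6. Coeff of t: P = 1
Result: 1/(t - 3) + 6/(t - 3)²


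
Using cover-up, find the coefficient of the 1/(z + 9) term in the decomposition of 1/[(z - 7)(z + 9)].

Cover (z + 9), set z=-9: 1/((z - 7) at z=-9) = 1/(-16) = -1/16


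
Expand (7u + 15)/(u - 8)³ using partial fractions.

(7u + 15) = P(u - 8)² + Q(u - 8) + R. At u = 8: R = 7·8 + 15 = 71. Coefficients: P = 0, Q = 7
Result: 7/(u - 8)² + 71/(u - 8)³


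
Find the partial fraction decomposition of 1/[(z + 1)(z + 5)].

1/(z + 1)(z + 5) = A/(z + 1) + B/(z + 5). A = 1/(-1 + 5) = 1/4, B = 1/(-5 + 1) = -1/4
Result: (1/4)/(z + 1) - (1/4)/(z + 5)


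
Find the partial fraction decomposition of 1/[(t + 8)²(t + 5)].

Cover-up at t=-5: γ = 1/(-5 + 8)² = 1/9. Cover-up at t=-8: β = 1/(-8 + 5) = -1/3. Comparing t² coeff: α = -γ = -1/9
Result: (-1/9)/(t + 8) - (1/3)/(t + 8)² + (1/9)/(t + 5)


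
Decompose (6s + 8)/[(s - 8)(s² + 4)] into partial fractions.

At s=8: A = (6·8 + 8)/(8² + 4) = 14/17. B = -A = -14/17, C = 6 - 8·A = -10/17
Result: (14/17)/(s - 8) - ((14/17)s + 10/17)/(s² + 4)


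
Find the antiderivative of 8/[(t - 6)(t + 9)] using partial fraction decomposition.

Decompose: 8/[(t - 6)(t + 9)] = (8/15)/(t - 6) - (8/15)/(t + 9). Integrate each term: (8/15) ln|(t - 6)| - (8/15) ln|(t + 9)| + C


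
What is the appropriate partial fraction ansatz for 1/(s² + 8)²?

Repeated quadratic factor: (As + B)/(s² + 8) + (Cs + D)/(s² + 8)²


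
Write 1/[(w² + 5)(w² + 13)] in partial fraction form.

Coefficient matching gives α = γ = 0, β = 1/(13-5) = 1/8, δ = -β = -1/8
Result: (1/8)/(w² + 5) - (1/8)/(w² + 13)


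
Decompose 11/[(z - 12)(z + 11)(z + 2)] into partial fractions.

Using cover-up method: α = 11/322, β = 11/207, γ = -11/126
Result: (11/322)/(z - 12) + (11/207)/(z + 11) - (11/126)/(z + 2)


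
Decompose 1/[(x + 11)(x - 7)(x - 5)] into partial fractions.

Using cover-up method: A = 1/288, B = 1/36, C = -1/32
Result: (1/288)/(x + 11) + (1/36)/(x - 7) - (1/32)/(x - 5)


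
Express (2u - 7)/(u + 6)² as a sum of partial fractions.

(2u - 7) = A(u + 6) + B. At u = -6: B = 2·(-6) - 7 = -19. Coeff of u: A = 2
Result: 2/(u + 6) - 19/(u + 6)²


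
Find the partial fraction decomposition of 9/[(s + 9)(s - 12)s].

Using cover-up method: A = 1/21, B = 1/28, C = -1/12
Result: (1/21)/(s + 9) + (1/28)/(s - 12) - (1/12)/s


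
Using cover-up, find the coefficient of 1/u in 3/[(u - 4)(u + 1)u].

Cover u, set u=0: 3/[(0 - 4)(0 + 1)] = -3/4


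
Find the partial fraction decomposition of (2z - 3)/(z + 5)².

(2z - 3) = P(z + 5) + Q. At z = -5: Q = 2·(-5) - 3 = -13. Coeff of z: P = 2
Result: 2/(z + 5) - 13/(z + 5)²


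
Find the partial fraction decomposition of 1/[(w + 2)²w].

Cover-up at w=0: R = 1/(0 + 2)² = 1/4. Cover-up at w=-2: Q = 1/(-2 - 0) = -1/2. Comparing w² coeff: P = -R = -1/4
Result: (-1/4)/(w + 2) - (1/2)/(w + 2)² + (1/4)/w


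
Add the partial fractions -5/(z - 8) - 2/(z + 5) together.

Common denominator (z - 8)(z + 5). Numerator: -5(z + 5) - 2(z - 8) = (-5z - 25) - (2z - 16) = -7z - 9
Result: (-7z - 9)/[(z - 8)(z + 5)]


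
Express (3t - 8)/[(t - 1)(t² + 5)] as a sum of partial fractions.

At t=1: α = (3·1 - 8)/(1² + 5) = -5/6. β = -α = 5/6, γ = 3 - 1·α = 23/6
Result: (-5/6)/(t - 1) + ((5/6)t + 23/6)/(t² + 5)


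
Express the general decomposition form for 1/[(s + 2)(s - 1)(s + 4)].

Three distinct linear factors: P/(s + 2) + Q/(s - 1) + R/(s + 4)


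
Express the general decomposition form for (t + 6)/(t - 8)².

Repeated linear factor: α/(t - 8) + β/(t - 8)²


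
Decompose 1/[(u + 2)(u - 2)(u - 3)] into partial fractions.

Using cover-up method: A = 1/20, B = -1/4, C = 1/5
Result: (1/20)/(u + 2) - (1/4)/(u - 2) + (1/5)/(u - 3)


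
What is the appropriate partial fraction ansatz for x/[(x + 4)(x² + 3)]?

Linear + irreducible quadratic: P/(x + 4) + (Qx + R)/(x² + 3)


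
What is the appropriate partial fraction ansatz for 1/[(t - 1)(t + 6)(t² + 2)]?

Two linear + quadratic: α/(t - 1) + β/(t + 6) + (γt + δ)/(t² + 2)


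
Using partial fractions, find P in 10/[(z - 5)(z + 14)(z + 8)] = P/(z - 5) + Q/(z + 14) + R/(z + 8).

Cover-up at z = 5: P = 10/[(5 + 14)(5 + 8)] = 10/[(19)(13)] = 10/247


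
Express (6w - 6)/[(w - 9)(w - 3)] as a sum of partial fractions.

At w=9: A = (6·9 - 6)/(9 - 3) = 8. At w=3: B = (6·3 - 6)/(3 - 9) = -2
Result: 8/(w - 9) - 2/(w - 3)


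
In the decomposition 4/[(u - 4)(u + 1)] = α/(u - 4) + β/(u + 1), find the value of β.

Cover-up at u = -1: β = 4/(-1 - 4) = -4/5


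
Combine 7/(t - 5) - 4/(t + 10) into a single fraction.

Common denominator (t - 5)(t + 10). Numerator: 7(t + 10) - 4(t - 5) = (7t + 70) - (4t - 20) = 3t + 90
Result: (3t + 90)/[(t - 5)(t + 10)]


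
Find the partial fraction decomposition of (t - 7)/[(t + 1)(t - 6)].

At t=-1: P = (1·(-1) - 7)/(-1 - 6) = 8/7. At t=6: Q = (1·6 - 7)/(6 + 1) = -1/7
Result: (8/7)/(t + 1) - (1/7)/(t - 6)


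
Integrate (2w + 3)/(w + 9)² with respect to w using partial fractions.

Decompose: α = 2, β = 2·(-9) + 3 = -15, so (2w + 3)/(w + 9)² = 2/(w + 9) - 15/(w + 9)². Integrate: ∫ α/(w + 9) dw = 2 ln|(w + 9)|; ∫ β/(w + 9)² dw = 15/(w + 9). Sum: 2 ln|(w + 9)| + 15/(w + 9) + C


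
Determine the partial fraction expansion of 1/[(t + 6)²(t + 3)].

Cover-up at t=-3: C = 1/(-3 + 6)² = 1/9. Cover-up at t=-6: B = 1/(-6 + 3) = -1/3. Comparing t² coeff: A = -C = -1/9
Result: (-1/9)/(t + 6) - (1/3)/(t + 6)² + (1/9)/(t + 3)


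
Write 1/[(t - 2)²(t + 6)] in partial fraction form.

Cover-up at t=-6: C = 1/(-6 - 2)² = 1/64. Cover-up at t=2: B = 1/(2 + 6) = 1/8. Comparing t² coeff: A = -C = -1/64
Result: (-1/64)/(t - 2) + (1/8)/(t - 2)² + (1/64)/(t + 6)


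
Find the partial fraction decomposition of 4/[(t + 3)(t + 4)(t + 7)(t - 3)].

Using Heaviside cover-up: (-1/6)/(t + 3) + (4/21)/(t + 4) - (1/30)/(t + 7) + (1/105)/(t - 3)


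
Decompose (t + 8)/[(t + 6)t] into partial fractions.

At t=-6: P = (1·(-6) + 8)/(-6 - 0) = -1/3. At t=0: Q = (1·0 + 8)/(0 + 6) = 4/3
Result: (-1/3)/(t + 6) + (4/3)/t


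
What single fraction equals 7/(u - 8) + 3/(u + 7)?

Common denominator (u - 8)(u + 7). Numerator: 7(u + 7) + 3(u - 8) = (7u + 49) + (3u - 24) = 10u + 25
Result: (10u + 25)/[(u - 8)(u + 7)]


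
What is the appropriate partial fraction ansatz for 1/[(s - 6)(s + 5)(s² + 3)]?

Two linear + quadratic: α/(s - 6) + β/(s + 5) + (γs + δ)/(s² + 3)


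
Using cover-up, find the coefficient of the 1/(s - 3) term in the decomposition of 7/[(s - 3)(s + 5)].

Cover (s - 3), set s=3: 7/((s + 5) at s=3) = 7/(8) = 7/8


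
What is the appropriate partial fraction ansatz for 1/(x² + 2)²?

Repeated quadratic factor: (Px + Q)/(x² + 2) + (Rx + S)/(x² + 2)²


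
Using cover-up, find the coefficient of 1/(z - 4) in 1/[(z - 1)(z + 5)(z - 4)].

Cover (z - 4), set z=4: 1/[(4 - 1)(4 + 5)] = 1/27


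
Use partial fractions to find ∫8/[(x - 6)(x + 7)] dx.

Decompose: 8/[(x - 6)(x + 7)] = (8/13)/(x - 6) - (8/13)/(x + 7). Integrate each term: (8/13) ln|(x - 6)| - (8/13) ln|(x + 7)| + C


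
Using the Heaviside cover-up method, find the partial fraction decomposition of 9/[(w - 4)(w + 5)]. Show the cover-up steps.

Cover (w - 4): set w=4, get α = 9/(4 + 5) = 1. Cover (w + 5): set w=-5, get β = 9/(-5 - 4) = -1.
Result: 1/(w - 4) - 1/(w + 5)


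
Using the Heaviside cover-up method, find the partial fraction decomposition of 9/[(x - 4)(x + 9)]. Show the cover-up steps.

Cover (x - 4): set x=4, get α = 9/(4 + 9) = 9/13. Cover (x + 9): set x=-9, get β = 9/(-9 - 4) = -9/13.
Result: (9/13)/(x - 4) - (9/13)/(x + 9)


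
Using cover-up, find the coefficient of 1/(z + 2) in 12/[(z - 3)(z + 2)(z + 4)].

Cover (z + 2), set z=-2: 12/[(-2 - 3)(-2 + 4)] = -6/5


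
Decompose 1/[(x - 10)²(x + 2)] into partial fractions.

Cover-up at x=-2: γ = 1/(-2 - 10)² = 1/144. Cover-up at x=10: β = 1/(10 + 2) = 1/12. Comparing x² coeff: α = -γ = -1/144
Result: (-1/144)/(x - 10) + (1/12)/(x - 10)² + (1/144)/(x + 2)


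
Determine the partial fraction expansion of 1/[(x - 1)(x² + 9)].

Cover-up at x = 1: P = 1/(1² + 9) = 1/10. Then Q = -P = -1/10, R = -P·(0 + 1) = -1/10
Result: (1/10)/(x - 1) - ((1/10)x + 1/10)/(x² + 9)


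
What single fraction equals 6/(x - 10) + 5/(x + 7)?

Common denominator (x - 10)(x + 7). Numerator: 6(x + 7) + 5(x - 10) = (6x + 42) + (5x - 50) = 11x - 8
Result: (11x - 8)/[(x - 10)(x + 7)]


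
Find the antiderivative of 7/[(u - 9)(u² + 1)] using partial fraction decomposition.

Cover-up at u=9: P = 7/(9²+1) = 7/82. Coeff matching: Q = -7/82, R = -63/82. Decomposition: (7/82)/(u - 9) - ((7/82)u + 63/82)/(u² + 1). Integrate: linear → ln, quadratic → (1/2)ln + arctan: (7/82) ln|(u - 9)| - (7/164) ln(u² + 1) - (63/82) arctan(u) + C


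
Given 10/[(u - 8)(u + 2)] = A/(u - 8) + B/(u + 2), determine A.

Cover-up at u = 8: A = 10/(8 + 2) = 10/10 = 1


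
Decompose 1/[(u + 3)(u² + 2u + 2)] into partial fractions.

Cover-up at u = -3: P = 1/((-3)² + 2·(-3) + 2) = 1/5. Then Q = -P = -1/5, R = -P·(2 - 3) = 1/5
Result: (1/5)/(u + 3) - ((1/5)u - 1/5)/(u² + 2u + 2)


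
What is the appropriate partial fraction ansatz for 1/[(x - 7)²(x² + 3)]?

Repeated linear + quadratic: P/(x - 7) + Q/(x - 7)² + (Rx + S)/(x² + 3)


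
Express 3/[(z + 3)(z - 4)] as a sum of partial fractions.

3/(z + 3)(z - 4) = P/(z + 3) + Q/(z - 4). P = 3/(-3 - 4) = -3/7, Q = 3/(4 + 3) = 3/7
Result: (-3/7)/(z + 3) + (3/7)/(z - 4)


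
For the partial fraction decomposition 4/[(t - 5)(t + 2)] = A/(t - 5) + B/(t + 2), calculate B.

Cover-up at t = -2: B = 4/(-2 - 5) = -4/7


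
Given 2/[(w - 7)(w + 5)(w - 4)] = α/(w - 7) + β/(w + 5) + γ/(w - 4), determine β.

Cover-up at w = -5: β = 2/[(-5 - 7)(-5 - 4)] = 2/[(-12)(-9)] = 2/108 = 1/54


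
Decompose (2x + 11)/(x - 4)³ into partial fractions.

(2x + 11) = P(x - 4)² + Q(x - 4) + R. At x = 4: R = 2·4 + 11 = 19. Coefficients: P = 0, Q = 2
Result: 2/(x - 4)² + 19/(x - 4)³


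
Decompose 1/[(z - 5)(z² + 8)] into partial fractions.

Cover-up at z = 5: A = 1/(5² + 8) = 1/33. Then B = -A = -1/33, C = -A·(0 + 5) = -5/33
Result: (1/33)/(z - 5) - ((1/33)z + 5/33)/(z² + 8)


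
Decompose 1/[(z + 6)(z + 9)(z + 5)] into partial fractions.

Using cover-up method: α = -1/3, β = 1/12, γ = 1/4
Result: (-1/3)/(z + 6) + (1/12)/(z + 9) + (1/4)/(z + 5)


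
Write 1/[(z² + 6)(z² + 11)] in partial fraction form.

Coefficient matching gives P = R = 0, Q = 1/(11-6) = 1/5, S = -Q = -1/5
Result: (1/5)/(z² + 6) - (1/5)/(z² + 11)


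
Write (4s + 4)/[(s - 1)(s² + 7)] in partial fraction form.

At s=1: α = (4·1 + 4)/(1² + 7) = 1. β = -α = -1, γ = 4 - 1·α = 3
Result: 1/(s - 1) - (s - 3)/(s² + 7)


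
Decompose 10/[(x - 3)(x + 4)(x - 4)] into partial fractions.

Using cover-up method: A = -10/7, B = 5/28, C = 5/4
Result: (-10/7)/(x - 3) + (5/28)/(x + 4) + (5/4)/(x - 4)


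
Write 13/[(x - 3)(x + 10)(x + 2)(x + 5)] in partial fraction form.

Using Heaviside cover-up: (1/40)/(x - 3) - (1/40)/(x + 10) - (13/120)/(x + 2) + (13/120)/(x + 5)


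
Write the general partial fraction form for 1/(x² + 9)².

Repeated quadratic factor: (αx + β)/(x² + 9) + (γx + δ)/(x² + 9)²


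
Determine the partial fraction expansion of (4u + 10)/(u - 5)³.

(4u + 10) = α(u - 5)² + β(u - 5) + γ. At u = 5: γ = 4·5 + 10 = 30. Coefficients: α = 0, β = 4
Result: 4/(u - 5)² + 30/(u - 5)³


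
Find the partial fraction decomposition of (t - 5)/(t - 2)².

(t - 5) = P(t - 2) + Q. At t = 2: Q = 1·2 - 5 = -3. Coeff of t: P = 1
Result: 1/(t - 2) - 3/(t - 2)²


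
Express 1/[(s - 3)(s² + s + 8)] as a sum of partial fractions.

Cover-up at s = 3: α = 1/(3² + 1·3 + 8) = 1/20. Then β = -α = -1/20, γ = -α·(1 + 3) = -1/5
Result: (1/20)/(s - 3) - ((1/20)s + 1/5)/(s² + s + 8)


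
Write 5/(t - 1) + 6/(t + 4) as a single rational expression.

Common denominator (t - 1)(t + 4). Numerator: 5(t + 4) + 6(t - 1) = (5t + 20) + (6t - 6) = 11t + 14
Result: (11t + 14)/[(t - 1)(t + 4)]


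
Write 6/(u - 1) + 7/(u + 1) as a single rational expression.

Common denominator (u - 1)(u + 1). Numerator: 6(u + 1) + 7(u - 1) = (6u + 6) + (7u - 7) = 13u - 1
Result: (13u - 1)/[(u - 1)(u + 1)]


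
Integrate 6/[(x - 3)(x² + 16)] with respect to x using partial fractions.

Cover-up at x=3: A = 6/(3²+16) = 6/25. Coeff matching: B = -6/25, C = -18/25. Decomposition: (6/25)/(x - 3) - ((6/25)x + 18/25)/(x² + 16). Integrate: linear → ln, quadratic → (1/2)ln + arctan: (6/25) ln|(x - 3)| - (3/25) ln(x² + 16) - (9/50) arctan(x/4) + C


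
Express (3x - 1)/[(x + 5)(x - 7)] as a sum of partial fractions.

At x=-5: α = (3·(-5) - 1)/(-5 - 7) = 4/3. At x=7: β = (3·7 - 1)/(7 + 5) = 5/3
Result: (4/3)/(x + 5) + (5/3)/(x - 7)


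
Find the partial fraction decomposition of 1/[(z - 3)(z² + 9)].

Cover-up at z = 3: P = 1/(3² + 9) = 1/18. Then Q = -P = -1/18, R = -P·(0 + 3) = -1/6
Result: (1/18)/(z - 3) - ((1/18)z + 1/6)/(z² + 9)


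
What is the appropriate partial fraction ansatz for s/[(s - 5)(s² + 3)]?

Linear + irreducible quadratic: α/(s - 5) + (βs + γ)/(s² + 3)


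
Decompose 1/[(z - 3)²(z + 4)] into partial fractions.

Cover-up at z=-4: R = 1/(-4 - 3)² = 1/49. Cover-up at z=3: Q = 1/(3 + 4) = 1/7. Comparing z² coeff: P = -R = -1/49
Result: (-1/49)/(z - 3) + (1/7)/(z - 3)² + (1/49)/(z + 4)


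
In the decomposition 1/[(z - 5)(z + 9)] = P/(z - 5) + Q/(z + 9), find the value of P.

Cover-up at z = 5: P = 1/(5 + 9) = 1/14


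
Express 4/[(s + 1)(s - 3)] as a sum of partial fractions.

4/(s + 1)(s - 3) = A/(s + 1) + B/(s - 3). A = 4/(-1 - 3) = -1, B = 4/(3 + 1) = 1
Result: -1/(s + 1) + 1/(s - 3)


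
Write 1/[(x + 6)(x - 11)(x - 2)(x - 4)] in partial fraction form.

Using Heaviside cover-up: (-1/1360)/(x + 6) + (1/1071)/(x - 11) + (1/144)/(x - 2) - (1/140)/(x - 4)


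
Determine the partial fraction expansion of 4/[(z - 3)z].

4/(z - 3)z = A/(z - 3) + B/z. A = 4/(3 - 0) = 4/3, B = 4/(0 - 3) = -4/3
Result: (4/3)/(z - 3) - (4/3)/z


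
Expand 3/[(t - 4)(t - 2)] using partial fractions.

3/(t - 4)(t - 2) = A/(t - 4) + B/(t - 2). A = 3/(4 - 2) = 3/2, B = 3/(2 - 4) = -3/2
Result: (3/2)/(t - 4) - (3/2)/(t - 2)


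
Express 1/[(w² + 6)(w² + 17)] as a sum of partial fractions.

Coefficient matching gives α = γ = 0, β = 1/(17-6) = 1/11, δ = -β = -1/11
Result: (1/11)/(w² + 6) - (1/11)/(w² + 17)


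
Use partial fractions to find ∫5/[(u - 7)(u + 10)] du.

Decompose: 5/[(u - 7)(u + 10)] = (5/17)/(u - 7) - (5/17)/(u + 10). Integrate each term: (5/17) ln|(u - 7)| - (5/17) ln|(u + 10)| + C


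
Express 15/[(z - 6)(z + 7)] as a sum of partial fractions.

15/(z - 6)(z + 7) = A/(z - 6) + B/(z + 7). A = 15/(6 + 7) = 15/13, B = 15/(-7 - 6) = -15/13
Result: (15/13)/(z - 6) - (15/13)/(z + 7)


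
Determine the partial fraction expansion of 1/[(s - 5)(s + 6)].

1/(s - 5)(s + 6) = P/(s - 5) + Q/(s + 6). P = 1/(5 + 6) = 1/11, Q = 1/(-6 - 5) = -1/11
Result: (1/11)/(s - 5) - (1/11)/(s + 6)


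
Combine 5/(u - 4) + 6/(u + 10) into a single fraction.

Common denominator (u - 4)(u + 10). Numerator: 5(u + 10) + 6(u - 4) = (5u + 50) + (6u - 24) = 11u + 26
Result: (11u + 26)/[(u - 4)(u + 10)]


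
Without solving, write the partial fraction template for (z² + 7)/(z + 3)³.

Repeated linear factor (power 3): A/(z + 3) + B/(z + 3)² + C/(z + 3)³


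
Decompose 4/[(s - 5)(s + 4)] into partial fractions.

4/(s - 5)(s + 4) = A/(s - 5) + B/(s + 4). A = 4/(5 + 4) = 4/9, B = 4/(-4 - 5) = -4/9
Result: (4/9)/(s - 5) - (4/9)/(s + 4)


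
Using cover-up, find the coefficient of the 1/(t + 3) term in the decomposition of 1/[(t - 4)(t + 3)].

Cover (t + 3), set t=-3: 1/((t - 4) at t=-3) = 1/(-7) = -1/7


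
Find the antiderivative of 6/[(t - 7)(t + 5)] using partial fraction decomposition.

Decompose: 6/[(t - 7)(t + 5)] = (1/2)/(t - 7) - (1/2)/(t + 5). Integrate each term: (1/2) ln|(t - 7)| - (1/2) ln|(t + 5)| + C


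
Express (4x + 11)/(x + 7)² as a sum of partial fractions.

(4x + 11) = A(x + 7) + B. At x = -7: B = 4·(-7) + 11 = -17. Coeff of x: A = 4
Result: 4/(x + 7) - 17/(x + 7)²


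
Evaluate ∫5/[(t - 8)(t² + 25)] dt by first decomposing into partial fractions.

Cover-up at t=8: α = 5/(8²+25) = 5/89. Coeff matching: β = -5/89, γ = -40/89. Decomposition: (5/89)/(t - 8) - ((5/89)t + 40/89)/(t² + 25). Integrate: linear → ln, quadratic → (1/2)ln + arctan: (5/89) ln|(t - 8)| - (5/178) ln(t² + 25) - (8/89) arctan(t/5) + C


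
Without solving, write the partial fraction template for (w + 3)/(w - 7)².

Repeated linear factor: A/(w - 7) + B/(w - 7)²


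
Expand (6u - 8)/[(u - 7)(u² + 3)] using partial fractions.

At u=7: α = (6·7 - 8)/(7² + 3) = 17/26. β = -α = -17/26, γ = 6 - 7·α = 37/26
Result: (17/26)/(u - 7) - ((17/26)u - 37/26)/(u² + 3)


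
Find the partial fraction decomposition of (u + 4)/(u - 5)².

(u + 4) = P(u - 5) + Q. At u = 5: Q = 1·5 + 4 = 9. Coeff of u: P = 1
Result: 1/(u - 5) + 9/(u - 5)²


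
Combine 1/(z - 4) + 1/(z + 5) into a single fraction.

Common denominator (z - 4)(z + 5). Numerator: 1(z + 5) + 1(z - 4) = (z + 5) + (z - 4) = 2z + 1
Result: (2z + 1)/[(z - 4)(z + 5)]


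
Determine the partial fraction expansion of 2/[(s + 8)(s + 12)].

2/(s + 8)(s + 12) = P/(s + 8) + Q/(s + 12). P = 2/(-8 + 12) = 1/2, Q = 2/(-12 + 8) = -1/2
Result: (1/2)/(s + 8) - (1/2)/(s + 12)


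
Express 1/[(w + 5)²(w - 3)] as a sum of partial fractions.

Cover-up at w=3: γ = 1/(3 + 5)² = 1/64. Cover-up at w=-5: β = 1/(-5 - 3) = -1/8. Comparing w² coeff: α = -γ = -1/64
Result: (-1/64)/(w + 5) - (1/8)/(w + 5)² + (1/64)/(w - 3)


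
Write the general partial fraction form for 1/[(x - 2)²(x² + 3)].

Repeated linear + quadratic: A/(x - 2) + B/(x - 2)² + (Cx + D)/(x² + 3)


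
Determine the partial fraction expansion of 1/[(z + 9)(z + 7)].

1/(z + 9)(z + 7) = α/(z + 9) + β/(z + 7). α = 1/(-9 + 7) = -1/2, β = 1/(-7 + 9) = 1/2
Result: (-1/2)/(z + 9) + (1/2)/(z + 7)


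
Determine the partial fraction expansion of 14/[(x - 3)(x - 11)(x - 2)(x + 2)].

Using Heaviside cover-up: (-7/20)/(x - 3) + (7/468)/(x - 11) + (7/18)/(x - 2) - (7/130)/(x + 2)


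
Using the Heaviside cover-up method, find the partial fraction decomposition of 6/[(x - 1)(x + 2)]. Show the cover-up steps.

Cover (x - 1): set x=1, get A = 6/(1 + 2) = 2. Cover (x + 2): set x=-2, get B = 6/(-2 - 1) = -2.
Result: 2/(x - 1) - 2/(x + 2)


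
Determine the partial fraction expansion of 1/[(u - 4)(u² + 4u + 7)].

Cover-up at u = 4: α = 1/(4² + 4·4 + 7) = 1/39. Then β = -α = -1/39, γ = -α·(4 + 4) = -8/39
Result: (1/39)/(u - 4) - ((1/39)u + 8/39)/(u² + 4u + 7)


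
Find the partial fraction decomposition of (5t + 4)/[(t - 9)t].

At t=9: α = (5·9 + 4)/(9 - 0) = 49/9. At t=0: β = (5·0 + 4)/(0 - 9) = -4/9
Result: (49/9)/(t - 9) - (4/9)/t


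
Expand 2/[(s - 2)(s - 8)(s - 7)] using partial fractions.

Using cover-up method: A = 1/15, B = 1/3, C = -2/5
Result: (1/15)/(s - 2) + (1/3)/(s - 8) - (2/5)/(s - 7)


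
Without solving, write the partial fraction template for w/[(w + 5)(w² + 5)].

Linear + irreducible quadratic: A/(w + 5) + (Bw + C)/(w² + 5)


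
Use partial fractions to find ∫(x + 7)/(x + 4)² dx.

Decompose: P = 1, Q = 1·(-4) + 7 = 3, so (x + 7)/(x + 4)² = 1/(x + 4) + 3/(x + 4)². Integrate: ∫ P/(x + 4) dx = ln|(x + 4)|; ∫ Q/(x + 4)² dx = -3/(x + 4). Sum: ln|(x + 4)| - 3/(x + 4) + C


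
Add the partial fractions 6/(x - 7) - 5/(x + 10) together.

Common denominator (x - 7)(x + 10). Numerator: 6(x + 10) - 5(x - 7) = (6x + 60) - (5x - 35) = x + 95
Result: (x + 95)/[(x - 7)(x + 10)]


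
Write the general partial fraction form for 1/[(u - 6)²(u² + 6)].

Repeated linear + quadratic: A/(u - 6) + B/(u - 6)² + (Cu + D)/(u² + 6)


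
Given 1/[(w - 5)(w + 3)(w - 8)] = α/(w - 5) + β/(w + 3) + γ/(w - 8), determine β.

Cover-up at w = -3: β = 1/[(-3 - 5)(-3 - 8)] = 1/[(-8)(-11)] = 1/88


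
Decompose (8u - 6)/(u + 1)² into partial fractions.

(8u - 6) = P(u + 1) + Q. At u = -1: Q = 8·(-1) - 6 = -14. Coeff of u: P = 8
Result: 8/(u + 1) - 14/(u + 1)²


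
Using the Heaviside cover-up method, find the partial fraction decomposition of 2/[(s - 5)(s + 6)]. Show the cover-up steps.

Cover (s - 5): set s=5, get α = 2/(5 + 6) = 2/11. Cover (s + 6): set s=-6, get β = 2/(-6 - 5) = -2/11.
Result: (2/11)/(s - 5) - (2/11)/(s + 6)


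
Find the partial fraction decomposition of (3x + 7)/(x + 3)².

(3x + 7) = P(x + 3) + Q. At x = -3: Q = 3·(-3) + 7 = -2. Coeff of x: P = 3
Result: 3/(x + 3) - 2/(x + 3)²


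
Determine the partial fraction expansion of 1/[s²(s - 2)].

Cover-up at s=2: γ = 1/(2 - 0)² = 1/4. Cover-up at s=0: β = 1/(0 - 2) = -1/2. Comparing s² coeff: α = -γ = -1/4
Result: (-1/4)/s - (1/2)/s² + (1/4)/(s - 2)


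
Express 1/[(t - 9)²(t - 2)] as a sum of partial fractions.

Cover-up at t=2: C = 1/(2 - 9)² = 1/49. Cover-up at t=9: B = 1/(9 - 2) = 1/7. Comparing t² coeff: A = -C = -1/49
Result: (-1/49)/(t - 9) + (1/7)/(t - 9)² + (1/49)/(t - 2)


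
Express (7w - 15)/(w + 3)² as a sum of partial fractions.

(7w - 15) = P(w + 3) + Q. At w = -3: Q = 7·(-3) - 15 = -36. Coeff of w: P = 7
Result: 7/(w + 3) - 36/(w + 3)²


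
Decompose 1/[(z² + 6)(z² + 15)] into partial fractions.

Coefficient matching gives α = γ = 0, β = 1/(15-6) = 1/9, δ = -β = -1/9
Result: (1/9)/(z² + 6) - (1/9)/(z² + 15)


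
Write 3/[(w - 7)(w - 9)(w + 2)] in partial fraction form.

Using cover-up method: P = -1/6, Q = 3/22, R = 1/33
Result: (-1/6)/(w - 7) + (3/22)/(w - 9) + (1/33)/(w + 2)


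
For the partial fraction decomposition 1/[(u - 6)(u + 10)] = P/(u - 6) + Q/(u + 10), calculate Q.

Cover-up at u = -10: Q = 1/(-10 - 6) = -1/16


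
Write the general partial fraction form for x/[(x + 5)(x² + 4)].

Linear + irreducible quadratic: P/(x + 5) + (Qx + R)/(x² + 4)


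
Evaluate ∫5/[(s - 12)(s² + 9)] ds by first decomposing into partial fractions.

Cover-up at s=12: A = 5/(12²+9) = 5/153. Coeff matching: B = -5/153, C = -20/51. Decomposition: (5/153)/(s - 12) - ((5/153)s + 20/51)/(s² + 9). Integrate: linear → ln, quadratic → (1/2)ln + arctan: (5/153) ln|(s - 12)| - (5/306) ln(s² + 9) - (20/153) arctan(s/3) + C
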